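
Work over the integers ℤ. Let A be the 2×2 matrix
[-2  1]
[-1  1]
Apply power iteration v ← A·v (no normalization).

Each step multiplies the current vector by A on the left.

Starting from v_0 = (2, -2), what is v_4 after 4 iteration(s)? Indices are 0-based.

v_4 = (22, 8)

v_0 = (2, -2).
v_1 = A·v_0 = (-6, -4).
v_2 = A·v_1 = (8, 2).
v_3 = A·v_2 = (-14, -6).
v_4 = A·v_3 = (22, 8).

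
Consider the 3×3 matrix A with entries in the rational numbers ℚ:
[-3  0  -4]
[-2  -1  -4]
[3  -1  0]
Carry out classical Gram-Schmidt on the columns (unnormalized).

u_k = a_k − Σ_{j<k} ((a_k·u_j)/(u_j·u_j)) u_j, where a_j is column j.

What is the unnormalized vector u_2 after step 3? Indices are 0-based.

Step 1: u_0 = a_0 = (-3, -2, 3).
Step 2: u_1 = a_1 − (-1/22)·u_0 = (-3/22, -12/11, -19/22).
Step 3: u_2 = a_2 − (10/11)·u_0 − (108/43)·u_1 = (-40/43, 24/43, -24/43).

u_2 = (-40/43, 24/43, -24/43)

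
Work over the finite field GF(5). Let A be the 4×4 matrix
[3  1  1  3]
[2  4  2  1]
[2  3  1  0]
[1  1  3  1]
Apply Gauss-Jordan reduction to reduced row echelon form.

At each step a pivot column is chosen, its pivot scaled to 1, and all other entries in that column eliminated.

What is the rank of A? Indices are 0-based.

[1] R0 /= 3  ⇒  (1, 2, 2, 1)
     R1 -= 2·R0  ⇒  (0, 0, 3, 4)
     R2 -= 2·R0  ⇒  (0, 4, 2, 3)
     R3 -= 1·R0  ⇒  (0, 4, 1, 0)
[2] R1 <-> R2
[2] R1 /= 4  ⇒  (0, 1, 3, 2)
     R0 -= 2·R1  ⇒  (1, 0, 1, 2)
     R3 -= 4·R1  ⇒  (0, 0, 4, 2)
[3] R2 /= 3  ⇒  (0, 0, 1, 3)
     R0 -= 1·R2  ⇒  (1, 0, 0, 4)
     R1 -= 3·R2  ⇒  (0, 1, 0, 3)
     R3 -= 4·R2  ⇒  (0, 0, 0, 0)
column 3 empty below row 3

rank = 3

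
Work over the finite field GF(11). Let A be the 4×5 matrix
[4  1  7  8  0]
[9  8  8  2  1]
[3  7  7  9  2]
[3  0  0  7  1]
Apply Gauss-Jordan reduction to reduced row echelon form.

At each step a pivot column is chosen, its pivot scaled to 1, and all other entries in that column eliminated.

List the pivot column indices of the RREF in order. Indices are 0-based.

pivot columns: 0, 1, 2, 3

[1] R0 /= 4  ⇒  (1, 3, 10, 2, 0)
     R1 -= 9·R0  ⇒  (0, 3, 6, 6, 1)
     R2 -= 3·R0  ⇒  (0, 9, 10, 3, 2)
     R3 -= 3·R0  ⇒  (0, 2, 3, 1, 1)
[2] R1 /= 3  ⇒  (0, 1, 2, 2, 4)
     R0 -= 3·R1  ⇒  (1, 0, 4, 7, 10)
     R2 -= 9·R1  ⇒  (0, 0, 3, 7, 10)
     R3 -= 2·R1  ⇒  (0, 0, 10, 8, 4)
[3] R2 /= 3  ⇒  (0, 0, 1, 6, 7)
     R0 -= 4·R2  ⇒  (1, 0, 0, 5, 4)
     R1 -= 2·R2  ⇒  (0, 1, 0, 1, 1)
     R3 -= 10·R2  ⇒  (0, 0, 0, 3, 0)
[4] R3 /= 3  ⇒  (0, 0, 0, 1, 0)
     R0 -= 5·R3  ⇒  (1, 0, 0, 0, 4)
     R1 -= 1·R3  ⇒  (0, 1, 0, 0, 1)
     R2 -= 6·R3  ⇒  (0, 0, 1, 0, 7)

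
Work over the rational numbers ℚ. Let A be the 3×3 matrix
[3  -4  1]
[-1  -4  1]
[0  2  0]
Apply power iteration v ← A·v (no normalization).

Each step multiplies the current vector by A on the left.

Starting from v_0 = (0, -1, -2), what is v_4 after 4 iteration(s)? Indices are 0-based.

v_4 = (-128, -288, 112)

v_0 = (0, -1, -2).
v_1 = A·v_0 = (2, 2, -2).
v_2 = A·v_1 = (-4, -12, 4).
v_3 = A·v_2 = (40, 56, -24).
v_4 = A·v_3 = (-128, -288, 112).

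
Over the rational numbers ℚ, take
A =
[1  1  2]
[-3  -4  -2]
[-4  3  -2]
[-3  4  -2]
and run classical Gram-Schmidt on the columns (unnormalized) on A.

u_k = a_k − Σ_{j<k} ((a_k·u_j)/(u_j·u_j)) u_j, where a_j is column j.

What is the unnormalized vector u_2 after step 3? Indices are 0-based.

u_2 = (1716/1349, 350/1349, 516/1349, -466/1349)

Step 1: u_0 = a_0 = (1, -3, -4, -3).
Step 2: u_1 = a_1 − (-11/35)·u_0 = (46/35, -173/35, 61/35, 107/35).
Step 3: u_2 = a_2 − (22/35)·u_0 − (102/1349)·u_1 = (1716/1349, 350/1349, 516/1349, -466/1349).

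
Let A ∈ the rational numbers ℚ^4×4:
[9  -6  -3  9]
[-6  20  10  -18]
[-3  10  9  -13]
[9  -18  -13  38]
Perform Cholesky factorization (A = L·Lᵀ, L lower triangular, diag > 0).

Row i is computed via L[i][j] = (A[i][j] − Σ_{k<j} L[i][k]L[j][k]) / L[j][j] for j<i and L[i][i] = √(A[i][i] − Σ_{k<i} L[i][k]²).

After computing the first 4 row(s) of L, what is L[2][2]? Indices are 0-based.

Step 1: L[0][0] = √(9) = 3.
  L[1][0] = (-6) / L[0][0] = -2.
Step 2: L[1][1] = √(16) = 4.
  L[2][0] = (-3) / L[0][0] = -1.
  L[2][1] = (8) / L[1][1] = 2.
Step 3: L[2][2] = √(4) = 2.
  L[3][0] = (9) / L[0][0] = 3.
  L[3][1] = (-12) / L[1][1] = -3.
  L[3][2] = (-4) / L[2][2] = -2.
Step 4: L[3][3] = √(16) = 4.

L[2][2] = 2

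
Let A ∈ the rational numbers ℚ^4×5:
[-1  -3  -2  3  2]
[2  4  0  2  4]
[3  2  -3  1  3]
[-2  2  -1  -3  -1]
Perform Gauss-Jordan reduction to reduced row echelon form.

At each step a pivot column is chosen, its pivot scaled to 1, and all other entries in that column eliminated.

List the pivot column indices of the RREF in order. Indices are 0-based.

[1] R0 /= -1  ⇒  (1, 3, 2, -3, -2)
     R1 -= 2·R0  ⇒  (0, -2, -4, 8, 8)
     R2 -= 3·R0  ⇒  (0, -7, -9, 10, 9)
     R3 -= -2·R0  ⇒  (0, 8, 3, -9, -5)
[2] R1 /= -2  ⇒  (0, 1, 2, -4, -4)
     R0 -= 3·R1  ⇒  (1, 0, -4, 9, 10)
     R2 -= -7·R1  ⇒  (0, 0, 5, -18, -19)
     R3 -= 8·R1  ⇒  (0, 0, -13, 23, 27)
[3] R2 /= 5  ⇒  (0, 0, 1, -18/5, -19/5)
     R0 -= -4·R2  ⇒  (1, 0, 0, -27/5, -26/5)
     R1 -= 2·R2  ⇒  (0, 1, 0, 16/5, 18/5)
     R3 -= -13·R2  ⇒  (0, 0, 0, -119/5, -112/5)
[4] R3 /= -119/5  ⇒  (0, 0, 0, 1, 16/17)
     R0 -= -27/5·R3  ⇒  (1, 0, 0, 0, -2/17)
     R1 -= 16/5·R3  ⇒  (0, 1, 0, 0, 10/17)
     R2 -= -18/5·R3  ⇒  (0, 0, 1, 0, -7/17)

pivot columns: 0, 1, 2, 3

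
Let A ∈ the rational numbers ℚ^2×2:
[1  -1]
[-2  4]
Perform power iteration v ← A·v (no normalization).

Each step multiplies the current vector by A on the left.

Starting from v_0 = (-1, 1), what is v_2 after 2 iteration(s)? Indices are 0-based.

v_0 = (-1, 1).
v_1 = A·v_0 = (-2, 6).
v_2 = A·v_1 = (-8, 28).

v_2 = (-8, 28)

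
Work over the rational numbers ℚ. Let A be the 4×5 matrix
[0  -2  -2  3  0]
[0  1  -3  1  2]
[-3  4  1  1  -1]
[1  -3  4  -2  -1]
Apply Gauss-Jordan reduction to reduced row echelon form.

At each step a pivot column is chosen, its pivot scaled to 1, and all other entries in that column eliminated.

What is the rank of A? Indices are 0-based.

pivot(0,0): swap R0↔R2
pivot(0,0)=-3: scale R0 → (1, -4/3, -1/3, -1/3, 1/3)
  clear (3,0): R3 −= (1)R0 → (0, -5/3, 13/3, -5/3, -4/3)
pivot(1,1)=1: scale R1 → (0, 1, -3, 1, 2)
  clear (0,1): R0 −= (-4/3)R1 → (1, 0, -13/3, 1, 3)
  clear (2,1): R2 −= (-2)R1 → (0, 0, -8, 5, 4)
  clear (3,1): R3 −= (-5/3)R1 → (0, 0, -2/3, 0, 2)
pivot(2,2)=-8: scale R2 → (0, 0, 1, -5/8, -1/2)
  clear (0,2): R0 −= (-13/3)R2 → (1, 0, 0, -41/24, 5/6)
  clear (1,2): R1 −= (-3)R2 → (0, 1, 0, -7/8, 1/2)
  clear (3,2): R3 −= (-2/3)R2 → (0, 0, 0, -5/12, 5/3)
pivot(3,3)=-5/12: scale R3 → (0, 0, 0, 1, -4)
  clear (0,3): R0 −= (-41/24)R3 → (1, 0, 0, 0, -6)
  clear (1,3): R1 −= (-7/8)R3 → (0, 1, 0, 0, -3)
  clear (2,3): R2 −= (-5/8)R3 → (0, 0, 1, 0, -3)

rank = 4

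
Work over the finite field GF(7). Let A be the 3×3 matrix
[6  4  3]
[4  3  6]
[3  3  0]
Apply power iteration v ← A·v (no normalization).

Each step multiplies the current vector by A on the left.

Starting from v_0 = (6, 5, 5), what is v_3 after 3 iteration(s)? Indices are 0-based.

v_3 = (2, 0, 4)

v_0 = (6, 5, 5).
v_1 = A·v_0 = (1, 6, 5).
v_2 = A·v_1 = (3, 3, 0).
v_3 = A·v_2 = (2, 0, 4).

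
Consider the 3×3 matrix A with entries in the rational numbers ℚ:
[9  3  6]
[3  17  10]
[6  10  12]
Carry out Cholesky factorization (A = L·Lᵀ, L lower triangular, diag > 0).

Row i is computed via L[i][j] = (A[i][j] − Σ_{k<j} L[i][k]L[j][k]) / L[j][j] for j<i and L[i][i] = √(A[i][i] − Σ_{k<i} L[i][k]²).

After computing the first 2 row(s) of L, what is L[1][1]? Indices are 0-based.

Step 1: L[0][0] = √(9) = 3.
  L[1][0] = (3) / L[0][0] = 1.
Step 2: L[1][1] = √(16) = 4.

L[1][1] = 4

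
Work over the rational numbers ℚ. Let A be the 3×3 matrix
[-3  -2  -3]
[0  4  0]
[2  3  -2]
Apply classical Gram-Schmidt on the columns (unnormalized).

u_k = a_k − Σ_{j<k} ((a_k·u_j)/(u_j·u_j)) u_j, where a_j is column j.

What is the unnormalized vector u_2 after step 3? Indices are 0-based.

Step 1: u_0 = a_0 = (-3, 0, 2).
Step 2: u_1 = a_1 − (12/13)·u_0 = (10/13, 4, 15/13).
Step 3: u_2 = a_2 − (5/13)·u_0 − (-60/233)·u_1 = (-384/233, 240/233, -576/233).

u_2 = (-384/233, 240/233, -576/233)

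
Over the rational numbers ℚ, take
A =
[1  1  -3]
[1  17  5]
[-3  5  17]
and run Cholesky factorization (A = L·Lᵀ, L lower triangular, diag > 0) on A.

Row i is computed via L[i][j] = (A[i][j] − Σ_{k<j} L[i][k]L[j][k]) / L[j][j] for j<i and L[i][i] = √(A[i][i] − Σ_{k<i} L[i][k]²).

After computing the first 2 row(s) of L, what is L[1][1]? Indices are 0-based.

Step 1: L[0][0] = √(1) = 1.
  L[1][0] = (1) / L[0][0] = 1.
Step 2: L[1][1] = √(16) = 4.

L[1][1] = 4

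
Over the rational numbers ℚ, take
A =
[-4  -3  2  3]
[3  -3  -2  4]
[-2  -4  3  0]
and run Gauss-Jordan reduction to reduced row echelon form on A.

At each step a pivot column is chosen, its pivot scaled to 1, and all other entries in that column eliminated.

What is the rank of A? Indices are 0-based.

step 1: normalize row 0 (÷-4) = (1, 3/4, -1/2, -3/4)
  row 1: subtract 3×row0 = (0, -21/4, -1/2, 25/4)
  row 2: subtract -2×row0 = (0, -5/2, 2, -3/2)
step 2: normalize row 1 (÷-21/4) = (0, 1, 2/21, -25/21)
  row 0: subtract 3/4×row1 = (1, 0, -4/7, 1/7)
  row 2: subtract -5/2×row1 = (0, 0, 47/21, -94/21)
step 3: normalize row 2 (÷47/21) = (0, 0, 1, -2)
  row 0: subtract -4/7×row2 = (1, 0, 0, -1)
  row 1: subtract 2/21×row2 = (0, 1, 0, -1)

rank = 3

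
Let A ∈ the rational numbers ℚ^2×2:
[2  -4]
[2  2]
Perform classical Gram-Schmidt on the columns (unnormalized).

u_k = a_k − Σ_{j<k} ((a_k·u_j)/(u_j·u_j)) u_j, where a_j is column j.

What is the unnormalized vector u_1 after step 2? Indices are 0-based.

Step 1: u_0 = a_0 = (2, 2).
Step 2: u_1 = a_1 − (-1/2)·u_0 = (-3, 3).

u_1 = (-3, 3)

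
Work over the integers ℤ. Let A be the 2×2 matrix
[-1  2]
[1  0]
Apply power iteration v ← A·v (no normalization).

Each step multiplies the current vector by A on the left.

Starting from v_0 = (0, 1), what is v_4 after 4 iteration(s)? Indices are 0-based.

v_4 = (-10, 6)

v_0 = (0, 1).
v_1 = A·v_0 = (2, 0).
v_2 = A·v_1 = (-2, 2).
v_3 = A·v_2 = (6, -2).
v_4 = A·v_3 = (-10, 6).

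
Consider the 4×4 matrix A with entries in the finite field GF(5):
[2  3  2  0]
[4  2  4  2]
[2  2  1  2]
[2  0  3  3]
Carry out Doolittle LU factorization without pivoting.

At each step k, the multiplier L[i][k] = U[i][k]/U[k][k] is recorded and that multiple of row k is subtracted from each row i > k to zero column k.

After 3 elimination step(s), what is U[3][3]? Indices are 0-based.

U[3][3] = 3

Step 1: pivot at (0,0) is 2.
  row1 ← row1 − (2)·row0  ⇒  L[1][0]=2, U row1=(0, 1, 0, 2)
  row2 ← row2 − (1)·row0  ⇒  L[2][0]=1, U row2=(0, 4, 4, 2)
  row3 ← row3 − (1)·row0  ⇒  L[3][0]=1, U row3=(0, 2, 1, 3)
Step 2: pivot at (1,1) is 1.
  row2 ← row2 − (4)·row1  ⇒  L[2][1]=4, U row2=(0, 0, 4, 4)
  row3 ← row3 − (2)·row1  ⇒  L[3][1]=2, U row3=(0, 0, 1, 4)
Step 3: pivot at (2,2) is 4.
  row3 ← row3 − (4)·row2  ⇒  L[3][2]=4, U row3=(0, 0, 0, 3)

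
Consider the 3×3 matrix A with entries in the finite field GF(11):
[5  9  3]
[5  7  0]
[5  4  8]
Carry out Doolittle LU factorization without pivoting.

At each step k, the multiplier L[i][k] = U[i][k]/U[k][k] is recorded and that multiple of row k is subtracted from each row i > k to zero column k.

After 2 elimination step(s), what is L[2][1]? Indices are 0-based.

L[2][1] = 8

k=0: U[0][0]=5
  eliminate (1,0): mult=1, new row 1: (0, 9, 8); set L[1][0]=1
  eliminate (2,0): mult=1, new row 2: (0, 6, 5); set L[2][0]=1
k=1: U[1][1]=9
  eliminate (2,1): mult=8, new row 2: (0, 0, 7); set L[2][1]=8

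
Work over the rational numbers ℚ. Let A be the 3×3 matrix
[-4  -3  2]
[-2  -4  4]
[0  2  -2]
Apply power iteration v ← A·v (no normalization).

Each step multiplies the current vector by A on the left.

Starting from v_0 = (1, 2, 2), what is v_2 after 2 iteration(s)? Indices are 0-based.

v_0 = (1, 2, 2).
v_1 = A·v_0 = (-6, -2, 0).
v_2 = A·v_1 = (30, 20, -4).

v_2 = (30, 20, -4)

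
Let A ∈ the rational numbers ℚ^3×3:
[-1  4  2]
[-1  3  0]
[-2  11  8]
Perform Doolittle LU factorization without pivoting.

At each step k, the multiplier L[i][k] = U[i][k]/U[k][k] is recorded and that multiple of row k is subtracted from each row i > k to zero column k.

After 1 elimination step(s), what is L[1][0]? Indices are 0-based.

k=0: U[0][0]=-1
  eliminate (1,0): mult=1, new row 1: (0, -1, -2); set L[1][0]=1
  eliminate (2,0): mult=2, new row 2: (0, 3, 4); set L[2][0]=2

L[1][0] = 1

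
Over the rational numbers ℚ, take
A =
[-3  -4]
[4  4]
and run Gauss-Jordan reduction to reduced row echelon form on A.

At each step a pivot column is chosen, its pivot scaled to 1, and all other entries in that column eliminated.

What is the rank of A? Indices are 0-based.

rank = 2

pivot(0,0)=-3: scale R0 → (1, 4/3)
  clear (1,0): R1 −= (4)R0 → (0, -4/3)
pivot(1,1)=-4/3: scale R1 → (0, 1)
  clear (0,1): R0 −= (4/3)R1 → (1, 0)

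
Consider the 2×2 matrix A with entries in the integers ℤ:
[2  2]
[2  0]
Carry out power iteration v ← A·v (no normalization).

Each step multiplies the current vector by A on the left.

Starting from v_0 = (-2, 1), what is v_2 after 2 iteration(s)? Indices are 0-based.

v_2 = (-12, -4)

v_0 = (-2, 1).
v_1 = A·v_0 = (-2, -4).
v_2 = A·v_1 = (-12, -4).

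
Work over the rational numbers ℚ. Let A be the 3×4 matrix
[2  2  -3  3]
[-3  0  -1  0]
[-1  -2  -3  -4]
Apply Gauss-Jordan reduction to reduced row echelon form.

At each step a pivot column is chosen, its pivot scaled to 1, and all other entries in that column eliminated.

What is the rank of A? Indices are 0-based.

pivot(0,0)=2: scale R0 → (1, 1, -3/2, 3/2)
  clear (1,0): R1 −= (-3)R0 → (0, 3, -11/2, 9/2)
  clear (2,0): R2 −= (-1)R0 → (0, -1, -9/2, -5/2)
pivot(1,1)=3: scale R1 → (0, 1, -11/6, 3/2)
  clear (0,1): R0 −= (1)R1 → (1, 0, 1/3, 0)
  clear (2,1): R2 −= (-1)R1 → (0, 0, -19/3, -1)
pivot(2,2)=-19/3: scale R2 → (0, 0, 1, 3/19)
  clear (0,2): R0 −= (1/3)R2 → (1, 0, 0, -1/19)
  clear (1,2): R1 −= (-11/6)R2 → (0, 1, 0, 34/19)

rank = 3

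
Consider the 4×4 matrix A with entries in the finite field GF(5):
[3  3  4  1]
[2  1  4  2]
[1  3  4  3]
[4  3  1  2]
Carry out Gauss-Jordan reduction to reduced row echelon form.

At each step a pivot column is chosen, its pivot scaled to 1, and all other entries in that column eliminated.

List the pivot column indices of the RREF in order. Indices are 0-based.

pivot columns: 0, 1, 2

step 1: normalize row 0 (÷3) = (1, 1, 3, 2)
  row 1: subtract 2×row0 = (0, 4, 3, 3)
  row 2: subtract 1×row0 = (0, 2, 1, 1)
  row 3: subtract 4×row0 = (0, 4, 4, 4)
step 2: normalize row 1 (÷4) = (0, 1, 2, 2)
  row 0: subtract 1×row1 = (1, 0, 1, 0)
  row 2: subtract 2×row1 = (0, 0, 2, 2)
  row 3: subtract 4×row1 = (0, 0, 1, 1)
step 3: normalize row 2 (÷2) = (0, 0, 1, 1)
  row 0: subtract 1×row2 = (1, 0, 0, 4)
  row 1: subtract 2×row2 = (0, 1, 0, 0)
  row 3: subtract 1×row2 = (0, 0, 0, 0)
skip col 3 (zero from row 3)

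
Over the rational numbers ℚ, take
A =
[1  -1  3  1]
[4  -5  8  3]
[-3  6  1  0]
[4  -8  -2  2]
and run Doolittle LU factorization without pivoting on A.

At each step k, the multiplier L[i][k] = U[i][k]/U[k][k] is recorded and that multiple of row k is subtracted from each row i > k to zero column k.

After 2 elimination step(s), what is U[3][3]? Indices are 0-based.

k=0: U[0][0]=1
  eliminate (1,0): mult=4, new row 1: (0, -1, -4, -1); set L[1][0]=4
  eliminate (2,0): mult=-3, new row 2: (0, 3, 10, 3); set L[2][0]=-3
  eliminate (3,0): mult=4, new row 3: (0, -4, -14, -2); set L[3][0]=4
k=1: U[1][1]=-1
  eliminate (2,1): mult=-3, new row 2: (0, 0, -2, 0); set L[2][1]=-3
  eliminate (3,1): mult=4, new row 3: (0, 0, 2, 2); set L[3][1]=4

U[3][3] = 2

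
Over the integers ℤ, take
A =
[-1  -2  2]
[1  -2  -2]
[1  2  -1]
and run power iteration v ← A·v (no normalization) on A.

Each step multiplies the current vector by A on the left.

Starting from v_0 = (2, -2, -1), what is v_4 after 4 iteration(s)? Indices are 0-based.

v_4 = (-158, 254, 95)

v_0 = (2, -2, -1).
v_1 = A·v_0 = (0, 8, -1).
v_2 = A·v_1 = (-18, -14, 17).
v_3 = A·v_2 = (80, -24, -63).
v_4 = A·v_3 = (-158, 254, 95).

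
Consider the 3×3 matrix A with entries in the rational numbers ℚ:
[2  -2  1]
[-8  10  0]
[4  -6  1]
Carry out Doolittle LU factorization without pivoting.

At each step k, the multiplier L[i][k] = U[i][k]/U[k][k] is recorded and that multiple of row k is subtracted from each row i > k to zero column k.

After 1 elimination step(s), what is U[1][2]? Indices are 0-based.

k=0: U[0][0]=2
  eliminate (1,0): mult=-4, new row 1: (0, 2, 4); set L[1][0]=-4
  eliminate (2,0): mult=2, new row 2: (0, -2, -1); set L[2][0]=2

U[1][2] = 4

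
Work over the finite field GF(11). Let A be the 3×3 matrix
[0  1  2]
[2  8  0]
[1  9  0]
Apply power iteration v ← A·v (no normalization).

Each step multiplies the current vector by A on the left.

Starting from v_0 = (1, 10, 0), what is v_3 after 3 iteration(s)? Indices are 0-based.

v_0 = (1, 10, 0).
v_1 = A·v_0 = (10, 5, 3).
v_2 = A·v_1 = (0, 5, 0).
v_3 = A·v_2 = (5, 7, 1).

v_3 = (5, 7, 1)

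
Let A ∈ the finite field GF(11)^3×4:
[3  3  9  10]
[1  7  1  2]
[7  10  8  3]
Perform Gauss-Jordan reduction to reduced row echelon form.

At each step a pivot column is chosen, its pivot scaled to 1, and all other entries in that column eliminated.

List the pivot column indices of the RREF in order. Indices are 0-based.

pivot columns: 0, 1, 2

[1] R0 /= 3  ⇒  (1, 1, 3, 7)
     R1 -= 1·R0  ⇒  (0, 6, 9, 6)
     R2 -= 7·R0  ⇒  (0, 3, 9, 9)
[2] R1 /= 6  ⇒  (0, 1, 7, 1)
     R0 -= 1·R1  ⇒  (1, 0, 7, 6)
     R2 -= 3·R1  ⇒  (0, 0, 10, 6)
[3] R2 /= 10  ⇒  (0, 0, 1, 5)
     R0 -= 7·R2  ⇒  (1, 0, 0, 4)
     R1 -= 7·R2  ⇒  (0, 1, 0, 10)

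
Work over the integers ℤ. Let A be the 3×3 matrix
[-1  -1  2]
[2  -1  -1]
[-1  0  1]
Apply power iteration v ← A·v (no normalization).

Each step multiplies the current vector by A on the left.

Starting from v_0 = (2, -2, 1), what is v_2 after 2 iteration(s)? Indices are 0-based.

v_2 = (-9, 0, -3)

v_0 = (2, -2, 1).
v_1 = A·v_0 = (2, 5, -1).
v_2 = A·v_1 = (-9, 0, -3).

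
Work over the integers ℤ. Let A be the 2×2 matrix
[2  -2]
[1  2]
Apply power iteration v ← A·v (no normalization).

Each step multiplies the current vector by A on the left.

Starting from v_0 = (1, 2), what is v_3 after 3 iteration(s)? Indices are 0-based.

v_0 = (1, 2).
v_1 = A·v_0 = (-2, 5).
v_2 = A·v_1 = (-14, 8).
v_3 = A·v_2 = (-44, 2).

v_3 = (-44, 2)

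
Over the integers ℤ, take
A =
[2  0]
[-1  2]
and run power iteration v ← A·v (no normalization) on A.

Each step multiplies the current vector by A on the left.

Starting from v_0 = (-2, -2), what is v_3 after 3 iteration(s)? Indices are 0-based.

v_3 = (-16, 8)

v_0 = (-2, -2).
v_1 = A·v_0 = (-4, -2).
v_2 = A·v_1 = (-8, 0).
v_3 = A·v_2 = (-16, 8).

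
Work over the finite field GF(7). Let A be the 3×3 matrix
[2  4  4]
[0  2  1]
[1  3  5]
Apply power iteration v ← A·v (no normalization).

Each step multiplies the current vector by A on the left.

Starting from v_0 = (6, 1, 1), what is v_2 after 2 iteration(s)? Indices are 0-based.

v_0 = (6, 1, 1).
v_1 = A·v_0 = (6, 3, 0).
v_2 = A·v_1 = (3, 6, 1).

v_2 = (3, 6, 1)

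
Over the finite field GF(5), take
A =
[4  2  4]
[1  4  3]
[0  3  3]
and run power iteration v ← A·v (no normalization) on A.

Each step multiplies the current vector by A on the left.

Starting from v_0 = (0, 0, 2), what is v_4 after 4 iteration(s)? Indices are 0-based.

v_4 = (3, 4, 2)

v_0 = (0, 0, 2).
v_1 = A·v_0 = (3, 1, 1).
v_2 = A·v_1 = (3, 0, 1).
v_3 = A·v_2 = (1, 1, 3).
v_4 = A·v_3 = (3, 4, 2).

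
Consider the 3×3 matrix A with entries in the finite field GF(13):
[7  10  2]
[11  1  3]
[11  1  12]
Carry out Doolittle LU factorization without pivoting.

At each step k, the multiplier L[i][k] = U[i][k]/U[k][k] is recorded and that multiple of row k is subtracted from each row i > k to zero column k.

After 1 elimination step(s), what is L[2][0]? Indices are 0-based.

L[2][0] = 9

Step 1: pivot at (0,0) is 7.
  row1 ← row1 − (9)·row0  ⇒  L[1][0]=9, U row1=(0, 2, 11)
  row2 ← row2 − (9)·row0  ⇒  L[2][0]=9, U row2=(0, 2, 7)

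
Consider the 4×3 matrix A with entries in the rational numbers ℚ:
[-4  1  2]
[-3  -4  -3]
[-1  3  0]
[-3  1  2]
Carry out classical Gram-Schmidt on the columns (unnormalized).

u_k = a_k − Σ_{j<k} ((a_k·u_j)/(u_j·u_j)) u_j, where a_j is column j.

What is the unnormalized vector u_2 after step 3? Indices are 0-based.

u_2 = (644/941, -1044/941, -1877/941, 811/941)

Step 1: u_0 = a_0 = (-4, -3, -1, -3).
Step 2: u_1 = a_1 − (2/35)·u_0 = (43/35, -134/35, 107/35, 41/35).
Step 3: u_2 = a_2 − (-1/7)·u_0 − (570/941)·u_1 = (644/941, -1044/941, -1877/941, 811/941).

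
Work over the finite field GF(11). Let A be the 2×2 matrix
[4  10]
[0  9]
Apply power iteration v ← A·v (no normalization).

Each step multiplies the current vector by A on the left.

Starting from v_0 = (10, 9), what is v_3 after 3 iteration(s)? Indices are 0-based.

v_3 = (4, 5)

v_0 = (10, 9).
v_1 = A·v_0 = (9, 4).
v_2 = A·v_1 = (10, 3).
v_3 = A·v_2 = (4, 5).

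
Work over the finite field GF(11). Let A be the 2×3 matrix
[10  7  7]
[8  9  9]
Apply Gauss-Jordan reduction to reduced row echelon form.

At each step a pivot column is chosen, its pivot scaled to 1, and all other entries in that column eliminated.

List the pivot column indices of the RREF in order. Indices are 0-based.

pivot columns: 0, 1

step 1: normalize row 0 (÷10) = (1, 4, 4)
  row 1: subtract 8×row0 = (0, 10, 10)
step 2: normalize row 1 (÷10) = (0, 1, 1)
  row 0: subtract 4×row1 = (1, 0, 0)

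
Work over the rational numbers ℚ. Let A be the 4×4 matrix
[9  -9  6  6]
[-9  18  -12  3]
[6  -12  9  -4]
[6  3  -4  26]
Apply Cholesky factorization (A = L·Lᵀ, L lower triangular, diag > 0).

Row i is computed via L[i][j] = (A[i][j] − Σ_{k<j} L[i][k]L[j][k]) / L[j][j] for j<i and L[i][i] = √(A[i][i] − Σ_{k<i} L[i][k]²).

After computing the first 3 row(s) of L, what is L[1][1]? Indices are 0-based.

Step 1: L[0][0] = √(9) = 3.
  L[1][0] = (-9) / L[0][0] = -3.
Step 2: L[1][1] = √(9) = 3.
  L[2][0] = (6) / L[0][0] = 2.
  L[2][1] = (-6) / L[1][1] = -2.
Step 3: L[2][2] = √(1) = 1.

L[1][1] = 3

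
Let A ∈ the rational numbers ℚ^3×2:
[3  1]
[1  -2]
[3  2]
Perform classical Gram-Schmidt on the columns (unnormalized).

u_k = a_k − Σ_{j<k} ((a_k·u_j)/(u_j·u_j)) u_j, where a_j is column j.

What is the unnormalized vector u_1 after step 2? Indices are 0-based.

u_1 = (-2/19, -45/19, 17/19)

Step 1: u_0 = a_0 = (3, 1, 3).
Step 2: u_1 = a_1 − (7/19)·u_0 = (-2/19, -45/19, 17/19).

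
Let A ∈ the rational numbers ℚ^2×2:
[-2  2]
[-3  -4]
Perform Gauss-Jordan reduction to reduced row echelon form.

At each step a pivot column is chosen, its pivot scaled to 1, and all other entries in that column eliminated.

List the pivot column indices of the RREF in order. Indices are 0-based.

pivot columns: 0, 1

step 1: normalize row 0 (÷-2) = (1, -1)
  row 1: subtract -3×row0 = (0, -7)
step 2: normalize row 1 (÷-7) = (0, 1)
  row 0: subtract -1×row1 = (1, 0)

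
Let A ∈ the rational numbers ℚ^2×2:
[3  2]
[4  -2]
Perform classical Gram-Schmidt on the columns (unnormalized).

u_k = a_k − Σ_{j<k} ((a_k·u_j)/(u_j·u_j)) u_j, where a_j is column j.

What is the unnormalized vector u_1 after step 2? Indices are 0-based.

Step 1: u_0 = a_0 = (3, 4).
Step 2: u_1 = a_1 − (-2/25)·u_0 = (56/25, -42/25).

u_1 = (56/25, -42/25)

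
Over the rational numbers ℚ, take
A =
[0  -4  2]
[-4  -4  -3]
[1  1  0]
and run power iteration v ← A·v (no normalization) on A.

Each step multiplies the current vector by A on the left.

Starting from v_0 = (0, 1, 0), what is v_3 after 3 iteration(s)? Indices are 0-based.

v_0 = (0, 1, 0).
v_1 = A·v_0 = (-4, -4, 1).
v_2 = A·v_1 = (18, 29, -8).
v_3 = A·v_2 = (-132, -164, 47).

v_3 = (-132, -164, 47)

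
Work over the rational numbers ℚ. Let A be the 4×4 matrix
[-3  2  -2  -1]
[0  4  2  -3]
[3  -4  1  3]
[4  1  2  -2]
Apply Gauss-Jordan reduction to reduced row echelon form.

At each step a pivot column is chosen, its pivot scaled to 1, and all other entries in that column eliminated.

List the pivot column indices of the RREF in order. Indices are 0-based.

pivot columns: 0, 1, 2, 3

pivot(0,0)=-3: scale R0 → (1, -2/3, 2/3, 1/3)
  clear (2,0): R2 −= (3)R0 → (0, -2, -1, 2)
  clear (3,0): R3 −= (4)R0 → (0, 11/3, -2/3, -10/3)
pivot(1,1)=4: scale R1 → (0, 1, 1/2, -3/4)
  clear (0,1): R0 −= (-2/3)R1 → (1, 0, 1, -1/6)
  clear (2,1): R2 −= (-2)R1 → (0, 0, 0, 1/2)
  clear (3,1): R3 −= (11/3)R1 → (0, 0, -5/2, -7/12)
pivot(2,2): swap R2↔R3
pivot(2,2)=-5/2: scale R2 → (0, 0, 1, 7/30)
  clear (0,2): R0 −= (1)R2 → (1, 0, 0, -2/5)
  clear (1,2): R1 −= (1/2)R2 → (0, 1, 0, -13/15)
pivot(3,3)=1/2: scale R3 → (0, 0, 0, 1)
  clear (0,3): R0 −= (-2/5)R3 → (1, 0, 0, 0)
  clear (1,3): R1 −= (-13/15)R3 → (0, 1, 0, 0)
  clear (2,3): R2 −= (7/30)R3 → (0, 0, 1, 0)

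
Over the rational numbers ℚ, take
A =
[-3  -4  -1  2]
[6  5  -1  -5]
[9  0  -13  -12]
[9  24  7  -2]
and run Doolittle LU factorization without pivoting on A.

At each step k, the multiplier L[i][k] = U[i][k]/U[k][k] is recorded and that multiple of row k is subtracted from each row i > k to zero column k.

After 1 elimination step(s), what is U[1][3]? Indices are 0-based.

U[1][3] = -1

Step 1: pivot at (0,0) is -3.
  row1 ← row1 − (-2)·row0  ⇒  L[1][0]=-2, U row1=(0, -3, -3, -1)
  row2 ← row2 − (-3)·row0  ⇒  L[2][0]=-3, U row2=(0, -12, -16, -6)
  row3 ← row3 − (-3)·row0  ⇒  L[3][0]=-3, U row3=(0, 12, 4, 4)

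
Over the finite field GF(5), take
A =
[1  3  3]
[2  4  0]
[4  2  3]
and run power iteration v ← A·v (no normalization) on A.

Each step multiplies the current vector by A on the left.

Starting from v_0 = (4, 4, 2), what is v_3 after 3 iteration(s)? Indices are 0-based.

v_0 = (4, 4, 2).
v_1 = A·v_0 = (2, 4, 0).
v_2 = A·v_1 = (4, 0, 1).
v_3 = A·v_2 = (2, 3, 4).

v_3 = (2, 3, 4)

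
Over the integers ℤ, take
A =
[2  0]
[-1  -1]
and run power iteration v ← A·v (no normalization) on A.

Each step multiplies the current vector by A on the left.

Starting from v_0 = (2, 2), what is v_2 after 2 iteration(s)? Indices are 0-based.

v_0 = (2, 2).
v_1 = A·v_0 = (4, -4).
v_2 = A·v_1 = (8, 0).

v_2 = (8, 0)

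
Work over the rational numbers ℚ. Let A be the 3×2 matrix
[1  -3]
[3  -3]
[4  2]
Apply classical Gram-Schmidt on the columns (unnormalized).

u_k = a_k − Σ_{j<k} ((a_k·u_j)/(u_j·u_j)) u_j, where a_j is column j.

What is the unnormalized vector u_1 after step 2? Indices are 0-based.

Step 1: u_0 = a_0 = (1, 3, 4).
Step 2: u_1 = a_1 − (-2/13)·u_0 = (-37/13, -33/13, 34/13).

u_1 = (-37/13, -33/13, 34/13)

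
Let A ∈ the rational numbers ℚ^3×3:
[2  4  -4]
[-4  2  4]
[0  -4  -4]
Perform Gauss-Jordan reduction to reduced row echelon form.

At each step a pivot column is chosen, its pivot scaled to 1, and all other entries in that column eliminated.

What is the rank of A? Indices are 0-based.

rank = 3

step 1: normalize row 0 (÷2) = (1, 2, -2)
  row 1: subtract -4×row0 = (0, 10, -4)
step 2: normalize row 1 (÷10) = (0, 1, -2/5)
  row 0: subtract 2×row1 = (1, 0, -6/5)
  row 2: subtract -4×row1 = (0, 0, -28/5)
step 3: normalize row 2 (÷-28/5) = (0, 0, 1)
  row 0: subtract -6/5×row2 = (1, 0, 0)
  row 1: subtract -2/5×row2 = (0, 1, 0)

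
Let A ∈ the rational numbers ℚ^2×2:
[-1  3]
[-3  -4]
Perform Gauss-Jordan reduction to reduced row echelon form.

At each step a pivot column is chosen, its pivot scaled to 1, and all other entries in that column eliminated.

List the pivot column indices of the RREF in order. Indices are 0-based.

step 1: normalize row 0 (÷-1) = (1, -3)
  row 1: subtract -3×row0 = (0, -13)
step 2: normalize row 1 (÷-13) = (0, 1)
  row 0: subtract -3×row1 = (1, 0)

pivot columns: 0, 1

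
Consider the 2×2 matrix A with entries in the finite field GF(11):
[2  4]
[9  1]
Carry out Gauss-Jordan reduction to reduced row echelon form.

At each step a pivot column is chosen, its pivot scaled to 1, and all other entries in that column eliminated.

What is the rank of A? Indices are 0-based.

[1] R0 /= 2  ⇒  (1, 2)
     R1 -= 9·R0  ⇒  (0, 5)
[2] R1 /= 5  ⇒  (0, 1)
     R0 -= 2·R1  ⇒  (1, 0)

rank = 2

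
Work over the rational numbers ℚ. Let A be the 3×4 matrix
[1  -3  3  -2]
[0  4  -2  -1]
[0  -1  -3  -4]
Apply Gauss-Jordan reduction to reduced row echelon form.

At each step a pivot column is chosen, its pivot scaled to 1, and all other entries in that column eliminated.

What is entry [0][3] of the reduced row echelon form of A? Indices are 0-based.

[1] R0 /= 1  ⇒  (1, -3, 3, -2)
[2] R1 /= 4  ⇒  (0, 1, -1/2, -1/4)
     R0 -= -3·R1  ⇒  (1, 0, 3/2, -11/4)
     R2 -= -1·R1  ⇒  (0, 0, -7/2, -17/4)
[3] R2 /= -7/2  ⇒  (0, 0, 1, 17/14)
     R0 -= 3/2·R2  ⇒  (1, 0, 0, -32/7)
     R1 -= -1/2·R2  ⇒  (0, 1, 0, 5/14)

M[0][3] = -32/7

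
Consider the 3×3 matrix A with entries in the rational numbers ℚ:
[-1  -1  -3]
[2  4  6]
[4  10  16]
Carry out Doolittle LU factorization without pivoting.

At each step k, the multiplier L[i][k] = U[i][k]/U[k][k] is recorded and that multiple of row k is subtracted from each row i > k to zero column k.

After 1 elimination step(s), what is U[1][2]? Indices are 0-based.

[col 0] pivot -1
  R1 -= -2*R0 → (0, 2, 0)  (L[1][0] := -2)
  R2 -= -4*R0 → (0, 6, 4)  (L[2][0] := -4)

U[1][2] = 0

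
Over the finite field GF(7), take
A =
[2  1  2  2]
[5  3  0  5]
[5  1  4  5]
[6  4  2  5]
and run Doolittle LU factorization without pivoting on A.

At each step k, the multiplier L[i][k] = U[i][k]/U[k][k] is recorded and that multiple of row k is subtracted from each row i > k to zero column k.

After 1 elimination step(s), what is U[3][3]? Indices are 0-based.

U[3][3] = 6

k=0: U[0][0]=2
  eliminate (1,0): mult=6, new row 1: (0, 4, 2, 0); set L[1][0]=6
  eliminate (2,0): mult=6, new row 2: (0, 2, 6, 0); set L[2][0]=6
  eliminate (3,0): mult=3, new row 3: (0, 1, 3, 6); set L[3][0]=3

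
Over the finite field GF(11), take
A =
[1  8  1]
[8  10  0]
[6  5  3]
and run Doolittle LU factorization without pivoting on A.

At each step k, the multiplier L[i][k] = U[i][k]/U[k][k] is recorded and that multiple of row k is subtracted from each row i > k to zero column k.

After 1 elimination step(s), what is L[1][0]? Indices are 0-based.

L[1][0] = 8

[col 0] pivot 1
  R1 -= 8*R0 → (0, 1, 3)  (L[1][0] := 8)
  R2 -= 6*R0 → (0, 1, 8)  (L[2][0] := 6)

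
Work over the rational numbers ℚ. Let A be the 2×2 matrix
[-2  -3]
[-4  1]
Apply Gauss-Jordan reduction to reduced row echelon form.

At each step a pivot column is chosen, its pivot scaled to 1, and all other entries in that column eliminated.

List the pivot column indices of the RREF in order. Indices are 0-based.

pivot columns: 0, 1

[1] R0 /= -2  ⇒  (1, 3/2)
     R1 -= -4·R0  ⇒  (0, 7)
[2] R1 /= 7  ⇒  (0, 1)
     R0 -= 3/2·R1  ⇒  (1, 0)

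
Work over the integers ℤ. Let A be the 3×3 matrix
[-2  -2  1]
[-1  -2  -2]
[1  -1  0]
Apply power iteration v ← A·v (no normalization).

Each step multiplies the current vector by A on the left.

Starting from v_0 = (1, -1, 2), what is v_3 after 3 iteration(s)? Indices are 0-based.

v_3 = (-3, -14, 4)

v_0 = (1, -1, 2).
v_1 = A·v_0 = (2, -3, 2).
v_2 = A·v_1 = (4, 0, 5).
v_3 = A·v_2 = (-3, -14, 4).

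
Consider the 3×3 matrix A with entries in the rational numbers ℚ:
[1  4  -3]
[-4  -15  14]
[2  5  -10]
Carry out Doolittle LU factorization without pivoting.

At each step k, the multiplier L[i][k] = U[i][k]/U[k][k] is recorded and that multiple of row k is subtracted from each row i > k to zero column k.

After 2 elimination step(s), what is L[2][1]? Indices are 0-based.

k=0: U[0][0]=1
  eliminate (1,0): mult=-4, new row 1: (0, 1, 2); set L[1][0]=-4
  eliminate (2,0): mult=2, new row 2: (0, -3, -4); set L[2][0]=2
k=1: U[1][1]=1
  eliminate (2,1): mult=-3, new row 2: (0, 0, 2); set L[2][1]=-3

L[2][1] = -3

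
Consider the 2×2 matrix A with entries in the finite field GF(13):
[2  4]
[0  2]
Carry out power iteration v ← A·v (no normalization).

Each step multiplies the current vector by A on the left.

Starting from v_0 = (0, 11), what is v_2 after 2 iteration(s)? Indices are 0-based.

v_2 = (7, 5)

v_0 = (0, 11).
v_1 = A·v_0 = (5, 9).
v_2 = A·v_1 = (7, 5).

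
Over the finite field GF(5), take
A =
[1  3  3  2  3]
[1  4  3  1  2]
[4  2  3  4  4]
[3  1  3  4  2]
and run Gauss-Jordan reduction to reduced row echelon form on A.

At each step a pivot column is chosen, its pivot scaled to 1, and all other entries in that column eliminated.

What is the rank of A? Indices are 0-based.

rank = 4

[1] R0 /= 1  ⇒  (1, 3, 3, 2, 3)
     R1 -= 1·R0  ⇒  (0, 1, 0, 4, 4)
     R2 -= 4·R0  ⇒  (0, 0, 1, 1, 2)
     R3 -= 3·R0  ⇒  (0, 2, 4, 3, 3)
[2] R1 /= 1  ⇒  (0, 1, 0, 4, 4)
     R0 -= 3·R1  ⇒  (1, 0, 3, 0, 1)
     R3 -= 2·R1  ⇒  (0, 0, 4, 0, 0)
[3] R2 /= 1  ⇒  (0, 0, 1, 1, 2)
     R0 -= 3·R2  ⇒  (1, 0, 0, 2, 0)
     R3 -= 4·R2  ⇒  (0, 0, 0, 1, 2)
[4] R3 /= 1  ⇒  (0, 0, 0, 1, 2)
     R0 -= 2·R3  ⇒  (1, 0, 0, 0, 1)
     R1 -= 4·R3  ⇒  (0, 1, 0, 0, 1)
     R2 -= 1·R3  ⇒  (0, 0, 1, 0, 0)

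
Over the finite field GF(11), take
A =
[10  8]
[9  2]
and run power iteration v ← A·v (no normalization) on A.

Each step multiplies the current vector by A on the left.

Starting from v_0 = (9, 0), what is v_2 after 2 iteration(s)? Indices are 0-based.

v_0 = (9, 0).
v_1 = A·v_0 = (2, 4).
v_2 = A·v_1 = (8, 4).

v_2 = (8, 4)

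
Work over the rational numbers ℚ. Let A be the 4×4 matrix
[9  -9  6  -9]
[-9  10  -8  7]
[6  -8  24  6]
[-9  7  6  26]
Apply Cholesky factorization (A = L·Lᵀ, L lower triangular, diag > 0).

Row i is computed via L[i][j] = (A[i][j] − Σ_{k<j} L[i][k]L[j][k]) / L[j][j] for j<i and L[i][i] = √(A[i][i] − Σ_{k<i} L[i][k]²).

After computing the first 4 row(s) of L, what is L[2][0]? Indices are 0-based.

Step 1: L[0][0] = √(9) = 3.
  L[1][0] = (-9) / L[0][0] = -3.
Step 2: L[1][1] = √(1) = 1.
  L[2][0] = (6) / L[0][0] = 2.
  L[2][1] = (-2) / L[1][1] = -2.
Step 3: L[2][2] = √(16) = 4.
  L[3][0] = (-9) / L[0][0] = -3.
  L[3][1] = (-2) / L[1][1] = -2.
  L[3][2] = (8) / L[2][2] = 2.
Step 4: L[3][3] = √(9) = 3.

L[2][0] = 2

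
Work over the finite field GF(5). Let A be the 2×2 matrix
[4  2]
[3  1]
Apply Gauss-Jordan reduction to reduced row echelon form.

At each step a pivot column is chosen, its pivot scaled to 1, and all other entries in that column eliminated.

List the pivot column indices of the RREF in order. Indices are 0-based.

step 1: normalize row 0 (÷4) = (1, 3)
  row 1: subtract 3×row0 = (0, 2)
step 2: normalize row 1 (÷2) = (0, 1)
  row 0: subtract 3×row1 = (1, 0)

pivot columns: 0, 1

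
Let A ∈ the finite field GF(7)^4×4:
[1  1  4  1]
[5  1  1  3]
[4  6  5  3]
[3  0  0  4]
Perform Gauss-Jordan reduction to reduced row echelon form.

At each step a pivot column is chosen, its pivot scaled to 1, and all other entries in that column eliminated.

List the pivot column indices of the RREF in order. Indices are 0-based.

pivot columns: 0, 1, 2, 3

step 1: normalize row 0 (÷1) = (1, 1, 4, 1)
  row 1: subtract 5×row0 = (0, 3, 2, 5)
  row 2: subtract 4×row0 = (0, 2, 3, 6)
  row 3: subtract 3×row0 = (0, 4, 2, 1)
step 2: normalize row 1 (÷3) = (0, 1, 3, 4)
  row 0: subtract 1×row1 = (1, 0, 1, 4)
  row 2: subtract 2×row1 = (0, 0, 4, 5)
  row 3: subtract 4×row1 = (0, 0, 4, 6)
step 3: normalize row 2 (÷4) = (0, 0, 1, 3)
  row 0: subtract 1×row2 = (1, 0, 0, 1)
  row 1: subtract 3×row2 = (0, 1, 0, 2)
  row 3: subtract 4×row2 = (0, 0, 0, 1)
step 4: normalize row 3 (÷1) = (0, 0, 0, 1)
  row 0: subtract 1×row3 = (1, 0, 0, 0)
  row 1: subtract 2×row3 = (0, 1, 0, 0)
  row 2: subtract 3×row3 = (0, 0, 1, 0)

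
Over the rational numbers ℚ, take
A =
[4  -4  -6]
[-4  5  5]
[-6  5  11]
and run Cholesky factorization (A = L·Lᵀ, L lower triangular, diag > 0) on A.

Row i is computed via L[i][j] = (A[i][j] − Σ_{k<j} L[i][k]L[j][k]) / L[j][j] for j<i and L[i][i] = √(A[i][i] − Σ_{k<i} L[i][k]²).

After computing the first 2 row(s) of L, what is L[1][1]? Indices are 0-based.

L[1][1] = 1

Step 1: L[0][0] = √(4) = 2.
  L[1][0] = (-4) / L[0][0] = -2.
Step 2: L[1][1] = √(1) = 1.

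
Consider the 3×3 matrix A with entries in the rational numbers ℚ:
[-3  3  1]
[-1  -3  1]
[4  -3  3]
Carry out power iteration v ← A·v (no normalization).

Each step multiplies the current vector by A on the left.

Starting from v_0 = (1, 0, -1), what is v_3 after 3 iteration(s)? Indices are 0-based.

v_0 = (1, 0, -1).
v_1 = A·v_0 = (-4, -2, 1).
v_2 = A·v_1 = (7, 11, -7).
v_3 = A·v_2 = (5, -47, -26).

v_3 = (5, -47, -26)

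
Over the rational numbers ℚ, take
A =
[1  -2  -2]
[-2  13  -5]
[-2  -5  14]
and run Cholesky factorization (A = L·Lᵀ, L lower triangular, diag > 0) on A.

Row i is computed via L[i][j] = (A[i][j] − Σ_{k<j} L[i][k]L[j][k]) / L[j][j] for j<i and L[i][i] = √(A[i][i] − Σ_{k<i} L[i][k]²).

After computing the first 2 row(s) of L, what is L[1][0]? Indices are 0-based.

L[1][0] = -2

Step 1: L[0][0] = √(1) = 1.
  L[1][0] = (-2) / L[0][0] = -2.
Step 2: L[1][1] = √(9) = 3.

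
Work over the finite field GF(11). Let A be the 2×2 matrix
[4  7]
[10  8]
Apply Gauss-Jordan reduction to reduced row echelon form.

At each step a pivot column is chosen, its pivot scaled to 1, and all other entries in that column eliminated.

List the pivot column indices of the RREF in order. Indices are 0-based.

[1] R0 /= 4  ⇒  (1, 10)
     R1 -= 10·R0  ⇒  (0, 7)
[2] R1 /= 7  ⇒  (0, 1)
     R0 -= 10·R1  ⇒  (1, 0)

pivot columns: 0, 1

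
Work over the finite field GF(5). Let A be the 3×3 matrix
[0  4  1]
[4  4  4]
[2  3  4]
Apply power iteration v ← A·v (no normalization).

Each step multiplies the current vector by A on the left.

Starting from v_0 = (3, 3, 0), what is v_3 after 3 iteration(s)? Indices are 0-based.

v_3 = (2, 4, 3)

v_0 = (3, 3, 0).
v_1 = A·v_0 = (2, 4, 0).
v_2 = A·v_1 = (1, 4, 1).
v_3 = A·v_2 = (2, 4, 3).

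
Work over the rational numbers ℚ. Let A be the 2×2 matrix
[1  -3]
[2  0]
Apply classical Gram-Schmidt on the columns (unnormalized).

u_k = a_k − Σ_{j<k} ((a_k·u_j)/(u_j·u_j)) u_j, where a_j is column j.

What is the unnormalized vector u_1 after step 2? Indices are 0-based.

u_1 = (-12/5, 6/5)

Step 1: u_0 = a_0 = (1, 2).
Step 2: u_1 = a_1 − (-3/5)·u_0 = (-12/5, 6/5).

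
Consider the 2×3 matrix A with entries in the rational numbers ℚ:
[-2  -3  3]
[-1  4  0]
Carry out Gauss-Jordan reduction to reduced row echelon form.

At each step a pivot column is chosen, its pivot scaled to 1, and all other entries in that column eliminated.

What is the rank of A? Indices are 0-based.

pivot(0,0)=-2: scale R0 → (1, 3/2, -3/2)
  clear (1,0): R1 −= (-1)R0 → (0, 11/2, -3/2)
pivot(1,1)=11/2: scale R1 → (0, 1, -3/11)
  clear (0,1): R0 −= (3/2)R1 → (1, 0, -12/11)

rank = 2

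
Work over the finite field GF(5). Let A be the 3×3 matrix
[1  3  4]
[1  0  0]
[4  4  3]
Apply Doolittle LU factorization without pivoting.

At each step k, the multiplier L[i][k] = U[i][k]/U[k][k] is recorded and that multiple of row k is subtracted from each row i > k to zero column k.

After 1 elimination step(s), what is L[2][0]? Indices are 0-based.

k=0: U[0][0]=1
  eliminate (1,0): mult=1, new row 1: (0, 2, 1); set L[1][0]=1
  eliminate (2,0): mult=4, new row 2: (0, 2, 2); set L[2][0]=4

L[2][0] = 4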